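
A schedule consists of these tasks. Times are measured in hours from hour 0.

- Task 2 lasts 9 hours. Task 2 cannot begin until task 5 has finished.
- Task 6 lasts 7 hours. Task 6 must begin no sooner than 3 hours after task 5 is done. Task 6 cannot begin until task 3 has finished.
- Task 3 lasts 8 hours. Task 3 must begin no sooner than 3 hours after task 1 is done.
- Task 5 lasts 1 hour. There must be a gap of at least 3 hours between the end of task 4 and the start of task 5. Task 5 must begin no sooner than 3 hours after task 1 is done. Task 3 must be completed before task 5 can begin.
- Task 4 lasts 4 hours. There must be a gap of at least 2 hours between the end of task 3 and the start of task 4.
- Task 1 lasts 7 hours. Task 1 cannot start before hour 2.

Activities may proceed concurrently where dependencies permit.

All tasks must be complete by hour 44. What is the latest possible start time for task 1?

Task 2 has no dependents, so it just needs to finish by hour 44. Starting by 44 − 9 = hour 35 achieves that.
To finish by hour 44, task 6 (duration 7) must start no later than hour 37.
For task 5: task 2 (must start by hour 35); task 6 (must start by hour 37, minus 3-hour gap → hour 34). The most restrictive is hour 34; with a 1-hour duration, task 5 must start by hour 33.
Since task 5 (must start by hour 33, minus 3-hour gap → hour 30) depends on it, task 4 must finish by hour 30. Backing off its 4-hour duration gives a latest start of hour 26.
For task 3: task 4 (must start by hour 26, minus 2-hour gap → hour 24); task 5 (must start by hour 33); task 6 (must start by hour 37). The most restrictive is hour 24; with an 8-hour duration, task 3 must start by hour 16.
Task 1 feeds task 3 (must start by hour 16, minus 3-hour gap → hour 13); task 5 (must start by hour 33, minus 3-hour gap → hour 30). Taking the minimum, task 1 must finish by hour 13 and start by 13 − 7 = hour 6.

6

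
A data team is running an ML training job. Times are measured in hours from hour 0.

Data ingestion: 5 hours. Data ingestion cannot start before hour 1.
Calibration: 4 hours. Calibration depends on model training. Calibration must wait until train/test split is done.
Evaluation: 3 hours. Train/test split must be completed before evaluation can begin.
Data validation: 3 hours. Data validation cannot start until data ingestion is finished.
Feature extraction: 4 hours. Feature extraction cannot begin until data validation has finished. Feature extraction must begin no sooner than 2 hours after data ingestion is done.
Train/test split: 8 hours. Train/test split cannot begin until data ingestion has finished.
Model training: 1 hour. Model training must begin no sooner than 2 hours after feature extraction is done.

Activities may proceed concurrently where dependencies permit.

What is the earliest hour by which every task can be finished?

Data ingestion waits on its own release at hour 1, so it starts at hour 1 and finishes at 1 + 5 = hour 6.
Train/test split cannot begin until data ingestion (finishes hour 6). It runs from hour 6 to 6 + 8 = hour 14.
Evaluation cannot begin until train/test split (finishes hour 14). It runs from hour 14 to 14 + 3 = hour 17.
Data validation cannot begin until data ingestion (finishes hour 6). It runs from hour 6 to 6 + 3 = hour 9.
Feature extraction has to wait for data validation (finishes hour 9); data ingestion (finishes hour 6, plus 2-hour gap → hour 8). The latest of these is hour 9, so feature extraction runs hour 9 to 9 + 4 = hour 13.
After feature extraction (finishes hour 13, plus 2-hour gap → hour 15), model training can start at hour 15 and finishes at hour 16.
Calibration cannot start until model training (finishes hour 16); train/test split (finishes hour 14). The controlling bound is hour 16, so calibration finishes at 16 + 4 = hour 20.
All tasks are finished once the last one completes. Finish times: Data ingestion at 6, Data validation at 9, Feature extraction at 13, Train/test split at 14, Model training at 16, Evaluation at 17, Calibration at 20. The latest is hour 20.

20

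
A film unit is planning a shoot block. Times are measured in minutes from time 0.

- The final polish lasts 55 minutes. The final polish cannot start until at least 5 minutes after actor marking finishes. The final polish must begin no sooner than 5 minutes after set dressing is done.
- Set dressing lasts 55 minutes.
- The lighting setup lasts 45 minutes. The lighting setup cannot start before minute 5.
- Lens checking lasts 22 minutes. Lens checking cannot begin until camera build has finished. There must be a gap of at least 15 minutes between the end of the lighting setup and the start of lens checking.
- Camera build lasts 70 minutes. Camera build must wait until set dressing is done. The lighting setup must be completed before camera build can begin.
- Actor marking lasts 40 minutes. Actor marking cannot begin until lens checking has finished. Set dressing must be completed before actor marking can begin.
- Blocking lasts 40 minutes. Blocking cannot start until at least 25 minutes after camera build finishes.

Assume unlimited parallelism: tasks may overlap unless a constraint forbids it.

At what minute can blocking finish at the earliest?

190

After its own release at minute 5, the lighting setup can start at minute 5 and finishes at minute 50.
Set dressing can start immediately at minute 0; it finishes at minute 55.
For camera build: set dressing (finishes minute 55); the lighting setup (finishes minute 50). Taking the maximum gives a start of minute 55, and it finishes at 55 + 70 = minute 125.
Blocking cannot begin until camera build (finishes minute 125, plus 25-minute gap → minute 150). It runs from minute 150 to 150 + 40 = minute 190.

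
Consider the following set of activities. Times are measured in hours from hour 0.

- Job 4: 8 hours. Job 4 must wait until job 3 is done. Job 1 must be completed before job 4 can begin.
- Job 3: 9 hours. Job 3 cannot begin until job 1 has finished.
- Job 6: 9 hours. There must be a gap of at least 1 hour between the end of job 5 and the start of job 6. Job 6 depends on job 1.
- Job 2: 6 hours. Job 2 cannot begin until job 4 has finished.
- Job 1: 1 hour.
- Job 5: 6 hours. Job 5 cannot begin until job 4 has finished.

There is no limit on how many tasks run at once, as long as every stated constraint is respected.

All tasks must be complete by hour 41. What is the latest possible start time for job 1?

Nothing follows job 2; the deadline of hour 41 is its only limit. It must start by 41 − 6 = hour 35.
Nothing follows job 6; the deadline of hour 41 is its only limit. It must start by 41 − 9 = hour 32.
Job 5 must finish before job 6 (must start by hour 32, minus 1-hour gap → hour 31). With a 6-hour duration, job 5 must start by 31 − 6 = hour 25.
Job 4 must finish in time for job 2 (must start by hour 35); job 5 (must start by hour 25). The tightest is hour 25, so job 4 must start by 25 − 8 = hour 17.
Job 3 feeds into job 4 (must start by hour 17); so job 3 must finish by hour 17 and therefore start by hour 8.
Job 1 has several dependents: job 3 (must start by hour 8); job 4 (must start by hour 17); job 6 (must start by hour 32). The earliest of those limits is hour 8, so job 1 must start by 8 − 1 = hour 7.

7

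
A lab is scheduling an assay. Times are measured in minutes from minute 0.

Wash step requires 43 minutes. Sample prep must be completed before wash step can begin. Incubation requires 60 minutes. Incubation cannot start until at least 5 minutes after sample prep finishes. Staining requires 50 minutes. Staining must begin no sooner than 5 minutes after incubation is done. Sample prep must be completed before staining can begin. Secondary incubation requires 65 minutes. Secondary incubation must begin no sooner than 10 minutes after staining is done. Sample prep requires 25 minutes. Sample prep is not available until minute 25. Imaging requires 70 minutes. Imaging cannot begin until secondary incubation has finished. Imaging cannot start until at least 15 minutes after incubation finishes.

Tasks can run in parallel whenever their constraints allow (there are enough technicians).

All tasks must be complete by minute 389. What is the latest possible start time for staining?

194

Nothing follows imaging; the deadline of minute 389 is its only limit. It must start by 389 − 70 = minute 319.
Secondary incubation feeds into imaging (must start by minute 319); so secondary incubation must finish by minute 319 and therefore start by minute 254.
Since secondary incubation (must start by minute 254, minus 10-minute gap → minute 244) depends on it, staining must finish by minute 244. Backing off its 50-minute duration gives a latest start of minute 194.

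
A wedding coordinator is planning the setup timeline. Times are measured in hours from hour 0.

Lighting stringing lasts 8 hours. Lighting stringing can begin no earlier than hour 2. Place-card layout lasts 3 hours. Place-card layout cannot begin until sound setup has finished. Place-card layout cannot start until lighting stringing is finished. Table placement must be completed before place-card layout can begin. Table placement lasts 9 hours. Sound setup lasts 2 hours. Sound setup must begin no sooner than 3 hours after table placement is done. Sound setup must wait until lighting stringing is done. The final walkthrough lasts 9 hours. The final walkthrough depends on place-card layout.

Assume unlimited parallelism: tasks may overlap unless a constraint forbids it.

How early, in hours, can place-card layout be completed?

17

Lighting stringing cannot begin until its own release at hour 2. It runs from hour 2 to 2 + 8 = hour 10.
Table placement can start immediately at hour 0; it finishes at hour 9.
Sound setup has to wait for table placement (finishes hour 9, plus 3-hour gap → hour 12); lighting stringing (finishes hour 10). The latest of these is hour 12, so sound setup runs hour 12 to 12 + 2 = hour 14.
For place-card layout: sound setup (finishes hour 14); lighting stringing (finishes hour 10); table placement (finishes hour 9). Taking the maximum gives a start of hour 14, and it finishes at 14 + 3 = hour 17.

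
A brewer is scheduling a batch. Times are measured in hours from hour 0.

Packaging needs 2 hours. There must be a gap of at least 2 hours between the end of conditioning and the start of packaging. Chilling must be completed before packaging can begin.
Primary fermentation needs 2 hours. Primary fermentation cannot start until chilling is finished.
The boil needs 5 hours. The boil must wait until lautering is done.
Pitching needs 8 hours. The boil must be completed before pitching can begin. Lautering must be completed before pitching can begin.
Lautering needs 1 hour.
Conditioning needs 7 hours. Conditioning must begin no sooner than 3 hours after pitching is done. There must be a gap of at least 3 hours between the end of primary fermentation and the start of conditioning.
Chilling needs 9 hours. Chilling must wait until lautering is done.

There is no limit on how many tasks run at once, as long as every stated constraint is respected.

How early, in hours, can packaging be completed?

Lautering has no prerequisites, so it starts at hour 0 and finishes at hour 1.
Chilling waits on lautering (finishes hour 1), so it starts at hour 1 and finishes at 1 + 9 = hour 10.
Primary fermentation cannot begin until chilling (finishes hour 10). It runs from hour 10 to 10 + 2 = hour 12.
The boil cannot begin until lautering (finishes hour 1). It runs from hour 1 to 1 + 5 = hour 6.
Pitching needs all of the boil (finishes hour 6); lautering (finishes hour 1). That puts its earliest start at hour 6; it finishes at 6 + 8 = hour 14.
Conditioning cannot start until pitching (finishes hour 14, plus 3-hour gap → hour 17); primary fermentation (finishes hour 12, plus 3-hour gap → hour 15). The controlling bound is hour 17, so conditioning finishes at 17 + 7 = hour 24.
Packaging has to wait for conditioning (finishes hour 24, plus 2-hour gap → hour 26); chilling (finishes hour 10). The latest of these is hour 26, so packaging runs hour 26 to 26 + 2 = hour 28.

28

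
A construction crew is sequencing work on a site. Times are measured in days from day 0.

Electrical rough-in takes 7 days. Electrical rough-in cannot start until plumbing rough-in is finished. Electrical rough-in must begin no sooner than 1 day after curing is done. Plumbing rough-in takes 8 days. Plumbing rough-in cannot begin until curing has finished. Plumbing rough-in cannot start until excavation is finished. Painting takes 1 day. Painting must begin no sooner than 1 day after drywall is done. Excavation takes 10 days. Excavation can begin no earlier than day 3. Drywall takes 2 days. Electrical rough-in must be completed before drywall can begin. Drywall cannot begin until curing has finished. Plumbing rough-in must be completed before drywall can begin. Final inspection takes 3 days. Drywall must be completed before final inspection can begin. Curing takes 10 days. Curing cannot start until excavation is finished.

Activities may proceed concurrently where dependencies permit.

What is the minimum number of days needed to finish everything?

Excavation cannot begin until its own release at day 3. It runs from day 3 to 3 + 10 = day 13.
Curing waits on excavation (finishes day 13), so it starts at day 13 and finishes at 13 + 10 = day 23.
Plumbing rough-in cannot start until curing (finishes day 23); excavation (finishes day 13). The controlling bound is day 23, so plumbing rough-in finishes at 23 + 8 = day 31.
Electrical rough-in has to wait for plumbing rough-in (finishes day 31); curing (finishes day 23, plus 1-day gap → day 24). The latest of these is day 31, so electrical rough-in runs day 31 to 31 + 7 = day 38.
Drywall has to wait for electrical rough-in (finishes day 38); curing (finishes day 23); plumbing rough-in (finishes day 31). The latest of these is day 38, so drywall runs day 38 to 38 + 2 = day 40.
Final inspection waits on drywall (finishes day 40), so it starts at day 40 and finishes at 40 + 3 = day 43.
After drywall (finishes day 40, plus 1-day gap → day 41), painting can start at day 41 and finishes at day 42.
All tasks are finished once the last one completes. Finish times: Excavation at 13, Curing at 23, Plumbing rough-in at 31, Electrical rough-in at 38, Drywall at 40, Painting at 42, Final inspection at 43. The latest is day 43.

43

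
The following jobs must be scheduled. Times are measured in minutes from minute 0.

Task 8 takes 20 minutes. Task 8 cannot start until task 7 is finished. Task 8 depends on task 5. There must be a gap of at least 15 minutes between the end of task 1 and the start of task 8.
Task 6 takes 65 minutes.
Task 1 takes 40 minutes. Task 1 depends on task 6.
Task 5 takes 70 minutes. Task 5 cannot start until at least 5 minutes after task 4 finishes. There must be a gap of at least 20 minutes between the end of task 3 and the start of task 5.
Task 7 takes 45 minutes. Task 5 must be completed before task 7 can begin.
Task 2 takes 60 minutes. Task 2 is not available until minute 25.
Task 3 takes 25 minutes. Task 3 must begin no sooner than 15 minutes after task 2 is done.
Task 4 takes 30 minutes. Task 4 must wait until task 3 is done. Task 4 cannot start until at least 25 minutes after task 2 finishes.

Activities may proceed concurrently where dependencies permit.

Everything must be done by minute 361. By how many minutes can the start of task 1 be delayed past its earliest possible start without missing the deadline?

Nothing blocks task 6, so it runs from minute 0 to minute 65.
After task 6 (finishes minute 65), task 1 can start at minute 65 and finishes at minute 105.

Working backward from the deadline:
To finish by minute 361, task 8 (duration 20) must start no later than minute 341.
Task 1 has to be done before task 8 (must start by minute 341, minus 15-minute gap → minute 326). That means finishing by minute 326, i.e. starting by 326 − 40 = minute 286.
So task 1 can start as early as minute 65 and as late as minute 286, giving 286 − 65 = 221 minutes of slack.

221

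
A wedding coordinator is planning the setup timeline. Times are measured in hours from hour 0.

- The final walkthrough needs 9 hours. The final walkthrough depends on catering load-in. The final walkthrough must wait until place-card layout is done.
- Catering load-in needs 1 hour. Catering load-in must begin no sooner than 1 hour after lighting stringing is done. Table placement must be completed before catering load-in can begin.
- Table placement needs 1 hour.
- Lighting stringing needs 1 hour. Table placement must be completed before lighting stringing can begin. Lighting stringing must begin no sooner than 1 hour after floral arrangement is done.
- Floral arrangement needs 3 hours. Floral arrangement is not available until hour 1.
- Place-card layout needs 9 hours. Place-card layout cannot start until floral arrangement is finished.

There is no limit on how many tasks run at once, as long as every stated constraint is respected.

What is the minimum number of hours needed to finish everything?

After its own release at hour 1, floral arrangement can start at hour 1 and finishes at hour 4.
Place-card layout cannot begin until floral arrangement (finishes hour 4). It runs from hour 4 to 4 + 9 = hour 13.
Nothing blocks table placement, so it runs from hour 0 to hour 1.
Lighting stringing cannot start until table placement (finishes hour 1); floral arrangement (finishes hour 4, plus 1-hour gap → hour 5). The controlling bound is hour 5, so lighting stringing finishes at 5 + 1 = hour 6.
Catering load-in has to wait for lighting stringing (finishes hour 6, plus 1-hour gap → hour 7); table placement (finishes hour 1). The latest of these is hour 7, so catering load-in runs hour 7 to 7 + 1 = hour 8.
The final walkthrough needs all of catering load-in (finishes hour 8); place-card layout (finishes hour 13). That puts its earliest start at hour 13; it finishes at 13 + 9 = hour 22.
All tasks are finished once the last one completes. Finish times: Table placement at 1, Floral arrangement at 4, Lighting stringing at 6, Catering load-in at 8, Place-card layout at 13, The final walkthrough at 22. The latest is hour 22.

22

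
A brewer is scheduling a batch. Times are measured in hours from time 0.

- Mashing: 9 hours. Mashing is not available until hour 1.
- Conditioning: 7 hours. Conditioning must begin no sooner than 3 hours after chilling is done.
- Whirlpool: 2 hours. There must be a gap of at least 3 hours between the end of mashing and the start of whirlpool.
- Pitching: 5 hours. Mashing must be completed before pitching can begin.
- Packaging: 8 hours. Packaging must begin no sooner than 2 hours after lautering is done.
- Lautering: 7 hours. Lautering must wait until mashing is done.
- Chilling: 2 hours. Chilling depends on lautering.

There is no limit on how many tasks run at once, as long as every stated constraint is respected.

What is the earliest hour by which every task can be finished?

Mashing cannot begin until its own release at hour 1. It runs from hour 1 to 1 + 9 = hour 10.
Pitching cannot begin until mashing (finishes hour 10). It runs from hour 10 to 10 + 5 = hour 15.
After mashing (finishes hour 10, plus 3-hour gap → hour 13), whirlpool can start at hour 13 and finishes at hour 15.
Lautering cannot begin until mashing (finishes hour 10). It runs from hour 10 to 10 + 7 = hour 17.
After lautering (finishes hour 17, plus 2-hour gap → hour 19), packaging can start at hour 19 and finishes at hour 27.
Chilling cannot begin until lautering (finishes hour 17). It runs from hour 17 to 17 + 2 = hour 19.
After chilling (finishes hour 19, plus 3-hour gap → hour 22), conditioning can start at hour 22 and finishes at hour 29.
All tasks are finished once the last one completes. Finish times: Mashing at 10, Lautering at 17, Whirlpool at 15, Chilling at 19, Pitching at 15, Conditioning at 29, Packaging at 27. The latest is hour 29.

29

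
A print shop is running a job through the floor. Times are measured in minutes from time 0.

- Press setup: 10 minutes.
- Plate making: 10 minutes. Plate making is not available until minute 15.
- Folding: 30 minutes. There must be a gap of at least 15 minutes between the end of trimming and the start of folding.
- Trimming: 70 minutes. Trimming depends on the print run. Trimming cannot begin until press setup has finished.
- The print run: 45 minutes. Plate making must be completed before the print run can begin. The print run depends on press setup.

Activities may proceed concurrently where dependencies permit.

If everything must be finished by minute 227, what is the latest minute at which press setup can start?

57

To finish by minute 227, folding (duration 30) must start no later than minute 197.
Trimming has to be done before folding (must start by minute 197, minus 15-minute gap → minute 182). That means finishing by minute 182, i.e. starting by 182 − 70 = minute 112.
The print run must finish before trimming (must start by minute 112). With a 45-minute duration, the print run must start by 112 − 45 = minute 67.
For press setup: the print run (must start by minute 67); trimming (must start by minute 112). The most restrictive is minute 67; with a 10-minute duration, press setup must start by minute 57.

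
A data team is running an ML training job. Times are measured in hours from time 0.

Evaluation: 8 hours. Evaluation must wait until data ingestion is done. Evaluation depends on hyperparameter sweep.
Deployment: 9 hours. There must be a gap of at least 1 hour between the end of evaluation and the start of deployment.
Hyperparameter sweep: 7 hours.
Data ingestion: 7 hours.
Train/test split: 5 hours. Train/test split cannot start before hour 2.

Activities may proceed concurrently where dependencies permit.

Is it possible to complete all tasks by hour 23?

No

Hyperparameter sweep can start immediately at hour 0; it finishes at hour 7.
After its own release at hour 2, train/test split can start at hour 2 and finishes at hour 7.
Data ingestion can start immediately at hour 0; it finishes at hour 7.
Evaluation cannot start until data ingestion (finishes hour 7); hyperparameter sweep (finishes hour 7). The controlling bound is hour 7, so evaluation finishes at 7 + 8 = hour 15.
Deployment cannot begin until evaluation (finishes hour 15, plus 1-hour gap → hour 16). It runs from hour 16 to 16 + 9 = hour 25.
The earliest everything can be done is hour 25, which is after the deadline of 23, so it is not possible.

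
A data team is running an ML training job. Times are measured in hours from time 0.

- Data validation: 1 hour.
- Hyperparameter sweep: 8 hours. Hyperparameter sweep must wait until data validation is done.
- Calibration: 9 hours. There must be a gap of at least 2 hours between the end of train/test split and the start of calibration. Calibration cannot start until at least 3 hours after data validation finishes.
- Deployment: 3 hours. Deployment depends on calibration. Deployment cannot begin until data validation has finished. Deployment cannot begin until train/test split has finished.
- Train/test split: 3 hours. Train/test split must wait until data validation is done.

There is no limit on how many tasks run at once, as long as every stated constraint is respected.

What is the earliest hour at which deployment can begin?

Data validation can start immediately at hour 0; it finishes at hour 1.
Train/test split cannot begin until data validation (finishes hour 1). It runs from hour 1 to 1 + 3 = hour 4.
Calibration needs all of train/test split (finishes hour 4, plus 2-hour gap → hour 6); data validation (finishes hour 1, plus 3-hour gap → hour 4). That puts its earliest start at hour 6; it finishes at 6 + 9 = hour 15.
Deployment waits on calibration (finishes hour 15); data validation (finishes hour 1); train/test split (finishes hour 4). The latest of these is hour 15, which is the earliest deployment can start.

15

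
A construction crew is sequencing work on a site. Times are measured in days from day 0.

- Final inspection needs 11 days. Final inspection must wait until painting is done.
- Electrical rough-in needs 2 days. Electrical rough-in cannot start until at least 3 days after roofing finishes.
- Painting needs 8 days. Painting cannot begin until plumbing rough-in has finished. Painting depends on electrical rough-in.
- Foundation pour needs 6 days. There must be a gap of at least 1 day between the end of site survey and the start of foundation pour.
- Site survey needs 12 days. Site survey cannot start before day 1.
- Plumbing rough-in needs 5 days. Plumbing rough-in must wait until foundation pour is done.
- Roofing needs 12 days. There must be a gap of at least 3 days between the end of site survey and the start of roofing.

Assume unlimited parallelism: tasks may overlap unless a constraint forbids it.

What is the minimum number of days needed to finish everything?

Site survey cannot begin until its own release at day 1. It runs from day 1 to 1 + 12 = day 13.
Roofing cannot begin until site survey (finishes day 13, plus 3-day gap → day 16). It runs from day 16 to 16 + 12 = day 28.
Electrical rough-in waits on roofing (finishes day 28, plus 3-day gap → day 31), so it starts at day 31 and finishes at 31 + 2 = day 33.
Foundation pour waits on site survey (finishes day 13, plus 1-day gap → day 14), so it starts at day 14 and finishes at 14 + 6 = day 20.
Plumbing rough-in cannot begin until foundation pour (finishes day 20). It runs from day 20 to 20 + 5 = day 25.
For painting: plumbing rough-in (finishes day 25); electrical rough-in (finishes day 33). Taking the maximum gives a start of day 33, and it finishes at 33 + 8 = day 41.
Final inspection cannot begin until painting (finishes day 41). It runs from day 41 to 41 + 11 = day 52.
All tasks are finished once the last one completes. Finish times: Site survey at 13, Foundation pour at 20, Roofing at 28, Plumbing rough-in at 25, Electrical rough-in at 33, Painting at 41, Final inspection at 52. The latest is day 52.

52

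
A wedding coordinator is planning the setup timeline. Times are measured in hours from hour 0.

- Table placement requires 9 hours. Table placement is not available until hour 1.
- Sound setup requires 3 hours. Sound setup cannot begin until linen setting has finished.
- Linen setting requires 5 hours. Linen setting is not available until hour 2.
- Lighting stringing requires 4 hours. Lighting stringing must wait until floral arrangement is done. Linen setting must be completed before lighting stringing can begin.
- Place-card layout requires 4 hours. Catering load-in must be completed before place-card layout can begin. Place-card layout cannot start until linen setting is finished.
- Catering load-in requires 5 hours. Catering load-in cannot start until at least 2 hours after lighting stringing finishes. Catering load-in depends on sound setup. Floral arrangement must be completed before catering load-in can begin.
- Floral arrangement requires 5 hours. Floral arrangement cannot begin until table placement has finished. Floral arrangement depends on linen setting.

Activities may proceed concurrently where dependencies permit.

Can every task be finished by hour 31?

Linen setting waits on its own release at hour 2, so it starts at hour 2 and finishes at 2 + 5 = hour 7.
Sound setup cannot begin until linen setting (finishes hour 7). It runs from hour 7 to 7 + 3 = hour 10.
Table placement cannot begin until its own release at hour 1. It runs from hour 1 to 1 + 9 = hour 10.
For floral arrangement: table placement (finishes hour 10); linen setting (finishes hour 7). Taking the maximum gives a start of hour 10, and it finishes at 10 + 5 = hour 15.
Lighting stringing needs all of floral arrangement (finishes hour 15); linen setting (finishes hour 7). That puts its earliest start at hour 15; it finishes at 15 + 4 = hour 19.
Catering load-in needs all of lighting stringing (finishes hour 19, plus 2-hour gap → hour 21); sound setup (finishes hour 10); floral arrangement (finishes hour 15). That puts its earliest start at hour 21; it finishes at 21 + 5 = hour 26.
For place-card layout: catering load-in (finishes hour 26); linen setting (finishes hour 7). Taking the maximum gives a start of hour 26, and it finishes at 26 + 4 = hour 30.
Every task is finished by hour 30, which is no later than the deadline of 31, so the schedule is feasible.

Yes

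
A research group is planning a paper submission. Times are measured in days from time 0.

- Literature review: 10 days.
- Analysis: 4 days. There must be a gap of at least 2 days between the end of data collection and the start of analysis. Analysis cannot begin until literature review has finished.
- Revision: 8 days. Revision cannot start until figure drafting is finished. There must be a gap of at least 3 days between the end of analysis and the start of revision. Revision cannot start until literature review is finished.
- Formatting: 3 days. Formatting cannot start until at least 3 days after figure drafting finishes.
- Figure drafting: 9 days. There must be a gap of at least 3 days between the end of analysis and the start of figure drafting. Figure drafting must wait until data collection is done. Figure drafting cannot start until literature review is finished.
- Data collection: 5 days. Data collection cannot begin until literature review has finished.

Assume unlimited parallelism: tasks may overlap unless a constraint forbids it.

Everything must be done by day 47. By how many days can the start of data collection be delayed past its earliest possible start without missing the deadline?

6

Nothing blocks literature review, so it runs from day 0 to day 10.
Data collection waits on literature review (finishes day 10), so it starts at day 10 and finishes at 10 + 5 = day 15.

Working backward from the deadline:
Revision must finish by day 47; it takes 8 days, so it must start by 47 − 8 = day 39.
Formatting must finish by day 47; it takes 3 days, so it must start by 47 − 3 = day 44.
Figure drafting has several dependents: revision (must start by day 39); formatting (must start by day 44, minus 3-day gap → day 41). The earliest of those limits is day 39, so figure drafting must start by 39 − 9 = day 30.
Analysis has several dependents: figure drafting (must start by day 30, minus 3-day gap → day 27); revision (must start by day 39, minus 3-day gap → day 36). The earliest of those limits is day 27, so analysis must start by 27 − 4 = day 23.
Data collection feeds analysis (must start by day 23, minus 2-day gap → day 21); figure drafting (must start by day 30). Taking the minimum, data collection must finish by day 21 and start by 21 − 5 = day 16.
So data collection can start as early as day 10 and as late as day 16, giving 16 − 10 = 6 days of slack.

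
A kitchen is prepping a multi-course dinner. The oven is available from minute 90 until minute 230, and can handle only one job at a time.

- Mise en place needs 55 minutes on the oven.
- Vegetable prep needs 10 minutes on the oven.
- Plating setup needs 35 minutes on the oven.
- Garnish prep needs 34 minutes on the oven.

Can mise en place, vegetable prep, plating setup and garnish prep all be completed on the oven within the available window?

The oven window is 230 − 90 = 140 minutes.
Running back to back, the jobs need 55 + 10 + 35 + 34 = 134 minutes on the oven.
Since 134 ≤ 140, they fit within the window.

Yes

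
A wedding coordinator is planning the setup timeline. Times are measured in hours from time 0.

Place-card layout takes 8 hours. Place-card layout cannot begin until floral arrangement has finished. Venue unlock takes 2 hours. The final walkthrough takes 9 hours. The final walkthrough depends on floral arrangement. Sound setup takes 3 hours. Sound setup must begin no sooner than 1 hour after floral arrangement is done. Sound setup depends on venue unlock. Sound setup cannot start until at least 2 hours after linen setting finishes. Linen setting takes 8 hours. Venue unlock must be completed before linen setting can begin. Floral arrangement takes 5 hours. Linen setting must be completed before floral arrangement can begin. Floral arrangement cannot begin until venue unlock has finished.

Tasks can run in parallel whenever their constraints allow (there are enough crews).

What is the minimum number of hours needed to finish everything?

24

Venue unlock has no prerequisites, so it starts at hour 0 and finishes at hour 2.
Linen setting waits on venue unlock (finishes hour 2), so it starts at hour 2 and finishes at 2 + 8 = hour 10.
Floral arrangement needs all of linen setting (finishes hour 10); venue unlock (finishes hour 2). That puts its earliest start at hour 10; it finishes at 10 + 5 = hour 15.
The final walkthrough cannot begin until floral arrangement (finishes hour 15). It runs from hour 15 to 15 + 9 = hour 24.
Place-card layout waits on floral arrangement (finishes hour 15), so it starts at hour 15 and finishes at 15 + 8 = hour 23.
Sound setup cannot start until floral arrangement (finishes hour 15, plus 1-hour gap → hour 16); venue unlock (finishes hour 2); linen setting (finishes hour 10, plus 2-hour gap → hour 12). The controlling bound is hour 16, so sound setup finishes at 16 + 3 = hour 19.
All tasks are finished once the last one completes. Finish times: Venue unlock at 2, Linen setting at 10, Floral arrangement at 15, Sound setup at 19, Place-card layout at 23, The final walkthrough at 24. The latest is hour 24.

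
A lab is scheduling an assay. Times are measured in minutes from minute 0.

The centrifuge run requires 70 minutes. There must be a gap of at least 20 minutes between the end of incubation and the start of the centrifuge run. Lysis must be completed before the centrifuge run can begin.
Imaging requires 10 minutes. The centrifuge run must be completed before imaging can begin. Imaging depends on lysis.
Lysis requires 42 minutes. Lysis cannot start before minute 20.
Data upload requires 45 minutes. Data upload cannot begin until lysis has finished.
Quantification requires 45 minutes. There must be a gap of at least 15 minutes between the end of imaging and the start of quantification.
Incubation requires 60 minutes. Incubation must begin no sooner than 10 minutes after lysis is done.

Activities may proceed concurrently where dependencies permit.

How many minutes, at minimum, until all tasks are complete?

Lysis cannot begin until its own release at minute 20. It runs from minute 20 to 20 + 42 = minute 62.
After lysis (finishes minute 62), data upload can start at minute 62 and finishes at minute 107.
Incubation cannot begin until lysis (finishes minute 62, plus 10-minute gap → minute 72). It runs from minute 72 to 72 + 60 = minute 132.
For the centrifuge run: incubation (finishes minute 132, plus 20-minute gap → minute 152); lysis (finishes minute 62). Taking the maximum gives a start of minute 152, and it finishes at 152 + 70 = minute 222.
Imaging needs all of the centrifuge run (finishes minute 222); lysis (finishes minute 62). That puts its earliest start at minute 222; it finishes at 222 + 10 = minute 232.
Quantification cannot begin until imaging (finishes minute 232, plus 15-minute gap → minute 247). It runs from minute 247 to 247 + 45 = minute 292.
All tasks are finished once the last one completes. Finish times: Lysis at 62, Incubation at 132, The centrifuge run at 222, Imaging at 232, Quantification at 292, Data upload at 107. The latest is minute 292.

292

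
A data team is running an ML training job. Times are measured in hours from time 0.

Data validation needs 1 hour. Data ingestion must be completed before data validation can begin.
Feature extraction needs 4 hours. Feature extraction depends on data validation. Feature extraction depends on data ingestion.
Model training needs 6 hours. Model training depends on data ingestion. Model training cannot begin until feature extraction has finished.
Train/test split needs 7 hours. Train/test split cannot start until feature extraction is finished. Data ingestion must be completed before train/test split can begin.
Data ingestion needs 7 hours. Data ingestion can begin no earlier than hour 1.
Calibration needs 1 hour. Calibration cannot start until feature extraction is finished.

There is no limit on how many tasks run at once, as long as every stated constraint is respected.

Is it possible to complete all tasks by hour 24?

Data ingestion cannot begin until its own release at hour 1. It runs from hour 1 to 1 + 7 = hour 8.
After data ingestion (finishes hour 8), data validation can start at hour 8 and finishes at hour 9.
Feature extraction cannot start until data validation (finishes hour 9); data ingestion (finishes hour 8). The controlling bound is hour 9, so feature extraction finishes at 9 + 4 = hour 13.
Calibration waits on feature extraction (finishes hour 13), so it starts at hour 13 and finishes at 13 + 1 = hour 14.
For model training: data ingestion (finishes hour 8); feature extraction (finishes hour 13). Taking the maximum gives a start of hour 13, and it finishes at 13 + 6 = hour 19.
Train/test split needs all of feature extraction (finishes hour 13); data ingestion (finishes hour 8). That puts its earliest start at hour 13; it finishes at 13 + 7 = hour 20.
Every task is finished by hour 20, which is no later than the deadline of 24, so the schedule is feasible.

Yes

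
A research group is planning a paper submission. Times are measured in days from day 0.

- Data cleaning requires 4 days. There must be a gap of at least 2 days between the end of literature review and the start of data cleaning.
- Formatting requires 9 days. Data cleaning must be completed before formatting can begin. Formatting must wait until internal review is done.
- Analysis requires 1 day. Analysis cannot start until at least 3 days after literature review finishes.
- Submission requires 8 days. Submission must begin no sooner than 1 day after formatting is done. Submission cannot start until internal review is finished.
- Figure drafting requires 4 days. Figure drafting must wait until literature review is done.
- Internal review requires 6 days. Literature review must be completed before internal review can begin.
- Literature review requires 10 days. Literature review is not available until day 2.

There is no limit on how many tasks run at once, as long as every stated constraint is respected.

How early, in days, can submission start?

28

Literature review waits on its own release at day 2, so it starts at day 2 and finishes at 2 + 10 = day 12.
After literature review (finishes day 12), internal review can start at day 12 and finishes at day 18.
Data cleaning waits on literature review (finishes day 12, plus 2-day gap → day 14), so it starts at day 14 and finishes at 14 + 4 = day 18.
For formatting: data cleaning (finishes day 18); internal review (finishes day 18). Taking the maximum gives a start of day 18, and it finishes at 18 + 9 = day 27.
Submission waits on formatting (finishes day 27, plus 1-day gap → day 28); internal review (finishes day 18). The latest of these is day 28, which is the earliest submission can start.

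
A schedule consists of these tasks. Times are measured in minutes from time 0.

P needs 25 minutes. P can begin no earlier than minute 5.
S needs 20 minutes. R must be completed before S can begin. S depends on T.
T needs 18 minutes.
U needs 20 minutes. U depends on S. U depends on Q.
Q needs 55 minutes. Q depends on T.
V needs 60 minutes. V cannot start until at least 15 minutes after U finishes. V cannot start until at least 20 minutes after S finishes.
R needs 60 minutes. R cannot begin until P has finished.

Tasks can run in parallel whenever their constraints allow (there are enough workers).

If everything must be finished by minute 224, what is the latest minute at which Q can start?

74

V must finish by minute 224; it takes 60 minutes, so it must start by 224 − 60 = minute 164.
U feeds into V (must start by minute 164, minus 15-minute gap → minute 149); so U must finish by minute 149 and therefore start by minute 129.
Q must finish before U (must start by minute 129). With a 55-minute duration, Q must start by 129 − 55 = minute 74.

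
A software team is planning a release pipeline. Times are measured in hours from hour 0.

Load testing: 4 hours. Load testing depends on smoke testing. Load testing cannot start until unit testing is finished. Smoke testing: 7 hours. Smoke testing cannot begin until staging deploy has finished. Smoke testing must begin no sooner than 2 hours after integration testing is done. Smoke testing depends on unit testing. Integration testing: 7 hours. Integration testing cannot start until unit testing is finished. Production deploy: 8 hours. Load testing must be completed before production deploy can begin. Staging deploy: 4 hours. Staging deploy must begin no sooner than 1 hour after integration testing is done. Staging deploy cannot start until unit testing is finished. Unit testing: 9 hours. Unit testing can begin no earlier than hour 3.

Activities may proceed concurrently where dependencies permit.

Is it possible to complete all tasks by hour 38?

No

After its own release at hour 3, unit testing can start at hour 3 and finishes at hour 12.
After unit testing (finishes hour 12), integration testing can start at hour 12 and finishes at hour 19.
Staging deploy cannot start until integration testing (finishes hour 19, plus 1-hour gap → hour 20); unit testing (finishes hour 12). The controlling bound is hour 20, so staging deploy finishes at 20 + 4 = hour 24.
For smoke testing: staging deploy (finishes hour 24); integration testing (finishes hour 19, plus 2-hour gap → hour 21); unit testing (finishes hour 12). Taking the maximum gives a start of hour 24, and it finishes at 24 + 7 = hour 31.
Load testing needs all of smoke testing (finishes hour 31); unit testing (finishes hour 12). That puts its earliest start at hour 31; it finishes at 31 + 4 = hour 35.
Production deploy cannot begin until load testing (finishes hour 35). It runs from hour 35 to 35 + 8 = hour 43.
The earliest everything can be done is hour 43, which is after the deadline of 38, so it is not possible.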